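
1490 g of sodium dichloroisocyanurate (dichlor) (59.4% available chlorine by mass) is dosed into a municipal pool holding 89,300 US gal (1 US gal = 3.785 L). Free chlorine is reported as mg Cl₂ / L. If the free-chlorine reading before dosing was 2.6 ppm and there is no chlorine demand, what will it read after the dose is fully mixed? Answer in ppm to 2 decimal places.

5.22 ppm

Volume: 89,300 US gal × 3.785 L/gal = 338,000 L.
Available chlorine delivered: 1490 g × 0.594 = 885.1 g as Cl₂.
Concentration rise: 885.1 g / 338,000 L = 2.619 mg/L = 2.62 ppm.
Final FC: 2.6 + 2.62 = 5.22 ppm.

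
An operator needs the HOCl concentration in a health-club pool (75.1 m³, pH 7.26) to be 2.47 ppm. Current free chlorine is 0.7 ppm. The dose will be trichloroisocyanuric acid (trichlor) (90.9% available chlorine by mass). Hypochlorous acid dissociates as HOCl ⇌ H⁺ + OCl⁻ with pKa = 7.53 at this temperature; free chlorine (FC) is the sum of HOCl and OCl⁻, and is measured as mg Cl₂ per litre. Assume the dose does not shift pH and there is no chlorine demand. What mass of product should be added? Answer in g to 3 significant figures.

Volume: 75.1 m³ = 75,100 L.
[OCl⁻]/[HOCl] = 10^(pH − pKa) = 10^(7.26 − 7.53) = 0.537; fraction as HOCl = 1/(1 + 0.537) = 0.6506.
Free chlorine required for 2.47 ppm HOCl: 2.47 / 0.6506 = 3.796 ppm.
FC to add: 3.796 − 0.7 = 3.096 mg/L as Cl₂.
Cl₂ equivalent: 3.096 mg/L × 75,100 L = 232.5 g.
Product at 90.9% available Cl: 232.5 / 0.909 = 255.8 g.

256 g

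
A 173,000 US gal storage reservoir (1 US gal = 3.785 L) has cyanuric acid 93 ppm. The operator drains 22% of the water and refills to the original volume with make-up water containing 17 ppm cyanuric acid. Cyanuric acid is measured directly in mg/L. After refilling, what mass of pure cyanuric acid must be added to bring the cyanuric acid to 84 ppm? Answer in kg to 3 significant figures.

Volume: 173,000 US gal × 3.785 L/gal = 654,805 L.
After draining 22% and refilling: 93 × 0.78 + 17 × 0.22 = 76.28 ppm.
Deficit to target: 84 − 76.28 = 7.72 mg/L.
Mass: 7.72 mg/L × 654,805 L = 5055 g cyanuric acid.

5.06 kg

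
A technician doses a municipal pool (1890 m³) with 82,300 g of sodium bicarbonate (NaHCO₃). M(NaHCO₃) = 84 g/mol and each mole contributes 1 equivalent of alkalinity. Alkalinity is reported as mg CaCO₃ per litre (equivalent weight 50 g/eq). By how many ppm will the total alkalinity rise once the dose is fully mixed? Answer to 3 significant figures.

25.9 ppm

Volume: 1890 m³ = 1,890,000 L.
Moles of NaHCO₃: 82,300 g ÷ 84 g/mol = 979.8 mol → 979.8 eq of alkalinity.
As CaCO₃: 979.8 eq × 50 g/eq = 48,990 g.
Rise: 48,990 g / 1,890,000 L × 1000 = 25.92 mg/L.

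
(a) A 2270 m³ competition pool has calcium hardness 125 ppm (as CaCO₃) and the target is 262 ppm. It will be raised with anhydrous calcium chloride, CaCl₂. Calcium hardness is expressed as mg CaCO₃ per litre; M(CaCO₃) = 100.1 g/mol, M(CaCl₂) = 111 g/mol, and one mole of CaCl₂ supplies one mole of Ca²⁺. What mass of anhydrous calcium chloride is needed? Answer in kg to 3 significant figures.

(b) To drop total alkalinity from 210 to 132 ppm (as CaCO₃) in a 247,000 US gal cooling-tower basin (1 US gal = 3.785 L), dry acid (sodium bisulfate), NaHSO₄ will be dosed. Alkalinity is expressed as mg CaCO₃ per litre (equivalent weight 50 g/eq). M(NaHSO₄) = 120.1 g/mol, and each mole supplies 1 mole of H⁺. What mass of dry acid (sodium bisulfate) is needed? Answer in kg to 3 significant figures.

(a) 345 kg; (b) 175 kg

(a) Volume: 2270 m³ = 2,270,000 L.
(a) Hardness to add: (262 − 125) = 137 mg/L as CaCO₃ × 2,270,000 L = 311,000 g as CaCO₃.
(a) Moles of Ca²⁺ (1 mol Ca²⁺ ≡ 1 mol CaCO₃): 311,000 / 100.1 g/mol = 3107 mol.
(a) Mass of CaCl₂: 3107 × 111 = 344,900 g.

(b) Volume: 247,000 US gal × 3.785 L/gal = 934,895 L.
(b) Alkalinity to neutralize: (210 − 132) = 78 mg/L as CaCO₃ × 934,895 L = 72,920 g as CaCO₃.
(b) Equivalents of H⁺ required: 72,920 ÷ 50 g/eq = 1458 eq = 1458 mol NaHSO₄.
(b) Mass of NaHSO₄: 1458 × 120.1 = 175,200 g.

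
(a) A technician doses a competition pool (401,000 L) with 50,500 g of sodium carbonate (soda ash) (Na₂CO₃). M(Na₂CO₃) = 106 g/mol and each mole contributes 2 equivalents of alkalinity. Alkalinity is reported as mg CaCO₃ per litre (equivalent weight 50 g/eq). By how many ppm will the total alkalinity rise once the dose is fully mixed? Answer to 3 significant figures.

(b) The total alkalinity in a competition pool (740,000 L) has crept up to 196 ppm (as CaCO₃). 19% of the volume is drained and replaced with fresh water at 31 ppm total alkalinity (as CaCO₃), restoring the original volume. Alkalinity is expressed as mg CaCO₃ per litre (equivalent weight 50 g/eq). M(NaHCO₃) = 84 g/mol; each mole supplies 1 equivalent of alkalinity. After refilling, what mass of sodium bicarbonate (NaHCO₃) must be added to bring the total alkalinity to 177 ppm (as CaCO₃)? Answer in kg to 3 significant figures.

(a) Moles of Na₂CO₃: 50,500 g ÷ 106 g/mol = 476.4 mol → 952.8 eq of alkalinity.
(a) As CaCO₃: 952.8 eq × 50 g/eq = 47,640 g.
(a) Rise: 47,640 g / 401,000 L × 1000 = 118.8 mg/L.

(b) After draining 19% and refilling: 196 × 0.81 + 31 × 0.19 = 164.65 ppm.
(b) Deficit to target: 177 − 164.65 = 12.35 mg/L.
(b) As CaCO₃: 12.35 mg/L × 740,000 L = 9139 g; ÷ 50 g/eq ÷ 1 = 182.8 mol NaHCO₃.
(b) Mass: 182.8 × 84 = 15,350 g.

(a) 119 ppm; (b) 15.4 kg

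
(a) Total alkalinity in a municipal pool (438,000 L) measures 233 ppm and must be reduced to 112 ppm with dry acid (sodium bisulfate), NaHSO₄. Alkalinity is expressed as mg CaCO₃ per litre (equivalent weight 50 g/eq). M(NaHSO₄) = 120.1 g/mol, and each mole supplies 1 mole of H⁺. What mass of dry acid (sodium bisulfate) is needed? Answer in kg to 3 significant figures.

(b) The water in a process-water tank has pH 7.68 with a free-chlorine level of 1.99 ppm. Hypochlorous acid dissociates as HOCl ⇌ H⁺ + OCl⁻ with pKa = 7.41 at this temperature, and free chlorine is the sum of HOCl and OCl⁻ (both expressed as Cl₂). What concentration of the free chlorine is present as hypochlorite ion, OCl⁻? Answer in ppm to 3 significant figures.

(a) 127 kg; (b) 1.29 ppm

(a) Alkalinity to neutralize: (233 − 112) = 121 mg/L as CaCO₃ × 438,000 L = 53,000 g as CaCO₃.
(a) Equivalents of H⁺ required: 53,000 ÷ 50 g/eq = 1060 eq = 1060 mol NaHSO₄.
(a) Mass of NaHSO₄: 1060 × 120.1 = 127,300 g.

(b) [OCl⁻]/[HOCl] = 10^(pH − pKa) = 10^(7.68 − 7.41) = 10^0.27 = 1.862.
(b) Fraction as HOCl = 1 / (1 + 1.862) = 0.3494.
(b) OCl⁻ = (1 − 0.3494) × 1.99 ppm = 1.295 ppm.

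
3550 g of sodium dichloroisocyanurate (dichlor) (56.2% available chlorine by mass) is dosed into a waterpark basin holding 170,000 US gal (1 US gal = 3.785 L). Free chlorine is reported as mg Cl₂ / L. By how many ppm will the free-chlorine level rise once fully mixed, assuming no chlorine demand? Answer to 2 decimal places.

3.10 ppm

Volume: 170,000 US gal × 3.785 L/gal = 643,450 L.
Available chlorine delivered: 3550 g × 0.562 = 1995 g as Cl₂.
Concentration rise: 1995 g / 643,450 L = 3.101 mg/L = 3.10 ppm.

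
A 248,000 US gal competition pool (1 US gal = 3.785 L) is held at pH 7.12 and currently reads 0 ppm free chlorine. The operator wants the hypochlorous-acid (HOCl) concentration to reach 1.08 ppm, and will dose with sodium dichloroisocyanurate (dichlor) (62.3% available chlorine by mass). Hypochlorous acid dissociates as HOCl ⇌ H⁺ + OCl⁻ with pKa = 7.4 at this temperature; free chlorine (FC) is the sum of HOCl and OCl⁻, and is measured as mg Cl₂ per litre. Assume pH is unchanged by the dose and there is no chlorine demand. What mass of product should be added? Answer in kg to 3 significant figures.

Volume: 248,000 US gal × 3.785 L/gal = 938,680 L.
[OCl⁻]/[HOCl] = 10^(pH − pKa) = 10^(7.12 − 7.4) = 0.5248; fraction as HOCl = 1/(1 + 0.5248) = 0.6558.
Free chlorine required for 1.08 ppm HOCl: 1.08 / 0.6558 = 1.647 ppm.
FC to add: 1.647 − 0 = 1.647 mg/L as Cl₂.
Cl₂ equivalent: 1.647 mg/L × 938,680 L = 1546 g.
Product at 62.3% available Cl: 1546 / 0.623 = 2481 g.

2.48 kg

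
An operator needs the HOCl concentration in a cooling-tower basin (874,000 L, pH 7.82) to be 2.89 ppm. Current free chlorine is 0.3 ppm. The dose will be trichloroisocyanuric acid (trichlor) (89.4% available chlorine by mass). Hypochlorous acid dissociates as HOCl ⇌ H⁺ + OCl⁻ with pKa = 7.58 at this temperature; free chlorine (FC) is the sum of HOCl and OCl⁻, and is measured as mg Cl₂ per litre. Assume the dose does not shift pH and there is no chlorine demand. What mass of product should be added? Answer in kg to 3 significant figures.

7.44 kg

[OCl⁻]/[HOCl] = 10^(pH − pKa) = 10^(7.82 − 7.58) = 1.738; fraction as HOCl = 1/(1 + 1.738) = 0.3653.
Free chlorine required for 2.89 ppm HOCl: 2.89 / 0.3653 = 7.912 ppm.
FC to add: 7.912 − 0.3 = 7.612 mg/L as Cl₂.
Cl₂ equivalent: 7.612 mg/L × 874,000 L = 6653 g.
Product at 89.4% available Cl: 6653 / 0.894 = 7442 g.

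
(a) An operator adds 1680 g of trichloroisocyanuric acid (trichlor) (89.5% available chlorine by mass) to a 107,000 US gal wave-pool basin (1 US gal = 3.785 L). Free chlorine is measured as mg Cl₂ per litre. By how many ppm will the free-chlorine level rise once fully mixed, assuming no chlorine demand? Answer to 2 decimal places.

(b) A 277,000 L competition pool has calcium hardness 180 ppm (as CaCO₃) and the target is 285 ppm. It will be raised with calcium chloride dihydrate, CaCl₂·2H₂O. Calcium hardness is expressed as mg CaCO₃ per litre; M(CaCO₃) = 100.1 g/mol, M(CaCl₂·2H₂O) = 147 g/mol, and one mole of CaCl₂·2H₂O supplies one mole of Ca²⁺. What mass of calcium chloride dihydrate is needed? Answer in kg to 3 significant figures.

(a) Volume: 107,000 US gal × 3.785 L/gal = 404,995 L.
(a) Available chlorine delivered: 1680 g × 0.895 = 1504 g as Cl₂.
(a) Concentration rise: 1504 g / 404,995 L = 3.713 mg/L = 3.71 ppm.

(b) Hardness to add: (285 − 180) = 105 mg/L as CaCO₃ × 277,000 L = 29,080 g as CaCO₃.
(b) Moles of Ca²⁺ (1 mol Ca²⁺ ≡ 1 mol CaCO₃): 29,080 / 100.1 g/mol = 290.6 mol.
(b) Mass of CaCl₂·2H₂O: 290.6 × 147 = 42,710 g.

(a) 3.71 ppm; (b) 42.7 kg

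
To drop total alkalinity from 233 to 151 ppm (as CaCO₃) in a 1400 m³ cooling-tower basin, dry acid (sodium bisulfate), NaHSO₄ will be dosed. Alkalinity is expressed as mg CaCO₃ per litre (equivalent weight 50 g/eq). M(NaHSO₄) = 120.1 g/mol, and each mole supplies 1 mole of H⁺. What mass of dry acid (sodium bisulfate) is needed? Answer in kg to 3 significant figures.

276 kg

Volume: 1400 m³ = 1,400,000 L.
Alkalinity to neutralize: (233 − 151) = 82 mg/L as CaCO₃ × 1,400,000 L = 114,800 g as CaCO₃.
Equivalents of H⁺ required: 114,800 ÷ 50 g/eq = 2296 eq = 2296 mol NaHSO₄.
Mass of NaHSO₄: 2296 × 120.1 = 275,700 g.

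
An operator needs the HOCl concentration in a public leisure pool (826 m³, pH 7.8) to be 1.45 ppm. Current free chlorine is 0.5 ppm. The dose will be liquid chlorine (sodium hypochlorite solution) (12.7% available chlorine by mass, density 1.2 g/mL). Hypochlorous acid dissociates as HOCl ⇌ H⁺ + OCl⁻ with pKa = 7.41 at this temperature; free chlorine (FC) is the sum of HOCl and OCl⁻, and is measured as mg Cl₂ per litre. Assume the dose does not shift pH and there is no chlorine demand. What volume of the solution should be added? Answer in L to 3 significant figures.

Volume: 826 m³ = 826,000 L.
[OCl⁻]/[HOCl] = 10^(pH − pKa) = 10^(7.8 − 7.41) = 2.455; fraction as HOCl = 1/(1 + 2.455) = 0.2895.
Free chlorine required for 1.45 ppm HOCl: 1.45 / 0.2895 = 5.009 ppm.
FC to add: 5.009 − 0.5 = 4.509 mg/L as Cl₂.
Cl₂ equivalent: 4.509 mg/L × 826,000 L = 3725 g.
Product at 12.7% available Cl: 3725 / 0.127 = 29,330 g.
Volume: 29,330 g ÷ 1.2 g/mL = 24,440 mL.

24.4 L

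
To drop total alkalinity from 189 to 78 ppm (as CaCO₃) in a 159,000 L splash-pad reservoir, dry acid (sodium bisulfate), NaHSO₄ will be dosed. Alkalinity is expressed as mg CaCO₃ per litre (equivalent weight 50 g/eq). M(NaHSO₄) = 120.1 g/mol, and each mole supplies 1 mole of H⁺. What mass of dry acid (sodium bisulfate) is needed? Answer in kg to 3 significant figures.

42.4 kg

Alkalinity to neutralize: (189 − 78) = 111 mg/L as CaCO₃ × 159,000 L = 17,650 g as CaCO₃.
Equivalents of H⁺ required: 17,650 ÷ 50 g/eq = 353 eq = 353 mol NaHSO₄.
Mass of NaHSO₄: 353 × 120.1 = 42,390 g.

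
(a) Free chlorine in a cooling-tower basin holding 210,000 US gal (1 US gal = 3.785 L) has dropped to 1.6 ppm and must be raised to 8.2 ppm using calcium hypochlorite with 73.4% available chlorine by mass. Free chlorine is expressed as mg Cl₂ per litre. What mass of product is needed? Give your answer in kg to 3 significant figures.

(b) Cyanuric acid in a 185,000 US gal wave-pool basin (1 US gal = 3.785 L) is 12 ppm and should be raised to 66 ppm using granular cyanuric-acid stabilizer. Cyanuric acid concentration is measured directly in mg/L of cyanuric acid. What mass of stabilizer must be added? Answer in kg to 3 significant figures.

(a) 7.15 kg; (b) 37.8 kg

(a) Volume: 210,000 US gal × 3.785 L/gal = 794,850 L.
(a) Chlorine deficit: 8.2 − 1.6 = 6.6 ppm = 6.6 mg/L as Cl₂.
(a) Cl₂ equivalent needed: 6.6 mg/L × 794,850 L = 5,246,000 mg = 5246 g.
(a) Product at 73.4% available chlorine: 5246 / 0.734 = 7147 g.

(b) Volume: 185,000 US gal × 3.785 L/gal = 700,225 L.
(b) CYA to add: (66 − 12) = 54 mg/L × 700,225 L = 37,810 g cyanuric acid.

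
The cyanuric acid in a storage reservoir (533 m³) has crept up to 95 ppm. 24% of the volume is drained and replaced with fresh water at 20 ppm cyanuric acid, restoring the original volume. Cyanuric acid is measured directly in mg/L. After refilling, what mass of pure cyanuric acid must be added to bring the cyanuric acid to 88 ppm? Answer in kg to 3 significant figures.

Volume: 533 m³ = 533,000 L.
After draining 24% and refilling: 95 × 0.76 + 20 × 0.24 = 77 ppm.
Deficit to target: 88 − 77 = 11 mg/L.
Mass: 11 mg/L × 533,000 L = 5863 g cyanuric acid.

5.86 kg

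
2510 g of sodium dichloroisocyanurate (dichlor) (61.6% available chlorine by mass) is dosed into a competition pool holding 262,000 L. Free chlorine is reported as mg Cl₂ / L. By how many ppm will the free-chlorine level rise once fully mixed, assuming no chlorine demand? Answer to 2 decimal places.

5.90 ppm

Available chlorine delivered: 2510 g × 0.616 = 1546 g as Cl₂.
Concentration rise: 1546 g / 262,000 L = 5.901 mg/L = 5.90 ppm.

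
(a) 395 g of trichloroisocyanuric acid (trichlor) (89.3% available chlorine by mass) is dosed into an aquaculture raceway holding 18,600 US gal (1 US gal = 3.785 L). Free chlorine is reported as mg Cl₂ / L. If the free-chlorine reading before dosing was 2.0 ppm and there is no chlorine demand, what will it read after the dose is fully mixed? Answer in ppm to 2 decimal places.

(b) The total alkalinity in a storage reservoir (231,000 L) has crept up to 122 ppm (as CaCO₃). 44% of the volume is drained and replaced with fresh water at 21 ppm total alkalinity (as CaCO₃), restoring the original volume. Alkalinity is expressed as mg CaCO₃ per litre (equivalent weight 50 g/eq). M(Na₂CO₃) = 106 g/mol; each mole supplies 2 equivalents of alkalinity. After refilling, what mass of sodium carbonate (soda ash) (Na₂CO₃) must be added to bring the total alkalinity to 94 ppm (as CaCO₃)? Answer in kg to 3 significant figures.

(a) 7.01 ppm; (b) 4.03 kg

(a) Volume: 18,600 US gal × 3.785 L/gal = 70,401 L.
(a) Available chlorine delivered: 395 g × 0.893 = 352.7 g as Cl₂.
(a) Concentration rise: 352.7 g / 70,401 L = 5.01 mg/L = 5.01 ppm.
(a) Final FC: 2.0 + 5.01 = 7.01 ppm.

(b) After draining 44% and refilling: 122 × 0.56 + 21 × 0.44 = 77.56 ppm.
(b) Deficit to target: 94 − 77.56 = 16.44 mg/L.
(b) As CaCO₃: 16.44 mg/L × 231,000 L = 3798 g; ÷ 50 g/eq ÷ 2 = 37.98 mol Na₂CO₃.
(b) Mass: 37.98 × 106 = 4025 g.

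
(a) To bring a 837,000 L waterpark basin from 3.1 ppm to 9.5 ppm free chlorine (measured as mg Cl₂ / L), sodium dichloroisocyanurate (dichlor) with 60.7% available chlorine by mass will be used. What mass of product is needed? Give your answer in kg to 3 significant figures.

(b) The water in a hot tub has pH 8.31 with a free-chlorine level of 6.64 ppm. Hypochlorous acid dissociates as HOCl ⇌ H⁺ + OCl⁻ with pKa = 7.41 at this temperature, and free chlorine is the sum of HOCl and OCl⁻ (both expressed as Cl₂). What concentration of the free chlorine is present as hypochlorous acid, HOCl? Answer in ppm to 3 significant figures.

(a) 8.83 kg; (b) 0.742 ppm

(a) Chlorine deficit: 9.5 − 3.1 = 6.4 ppm = 6.4 mg/L as Cl₂.
(a) Cl₂ equivalent needed: 6.4 mg/L × 837,000 L = 5,357,000 mg = 5357 g.
(a) Product at 60.7% available chlorine: 5357 / 0.607 = 8825 g.

(b) [OCl⁻]/[HOCl] = 10^(pH − pKa) = 10^(8.31 − 7.41) = 10^0.90 = 7.943.
(b) Fraction as HOCl = 1 / (1 + 7.943) = 0.1118.
(b) HOCl = 0.1118 × 6.64 ppm = 0.7425 ppm.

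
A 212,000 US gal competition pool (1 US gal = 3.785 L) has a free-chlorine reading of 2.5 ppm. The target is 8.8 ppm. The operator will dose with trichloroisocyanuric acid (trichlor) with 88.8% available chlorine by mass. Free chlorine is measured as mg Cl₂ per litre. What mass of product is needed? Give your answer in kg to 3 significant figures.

5.69 kg

Volume: 212,000 US gal × 3.785 L/gal = 802,420 L.
Chlorine deficit: 8.8 − 2.5 = 6.3 ppm = 6.3 mg/L as Cl₂.
Cl₂ equivalent needed: 6.3 mg/L × 802,420 L = 5,055,000 mg = 5055 g.
Product at 88.8% available chlorine: 5055 / 0.888 = 5693 g.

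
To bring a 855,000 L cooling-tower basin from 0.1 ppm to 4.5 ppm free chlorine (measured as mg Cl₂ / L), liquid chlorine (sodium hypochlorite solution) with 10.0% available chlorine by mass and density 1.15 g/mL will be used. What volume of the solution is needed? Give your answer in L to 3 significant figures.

Chlorine deficit: 4.5 − 0.1 = 4.4 ppm = 4.4 mg/L as Cl₂.
Cl₂ equivalent needed: 4.4 mg/L × 855,000 L = 3,762,000 mg = 3762 g.
Product at 10.0% available chlorine: 3762 / 0.1 = 37,620 g.
Volume at density 1.15 g/mL: 37,620 g ÷ 1.15 g/mL = 32,710 mL.

32.7 L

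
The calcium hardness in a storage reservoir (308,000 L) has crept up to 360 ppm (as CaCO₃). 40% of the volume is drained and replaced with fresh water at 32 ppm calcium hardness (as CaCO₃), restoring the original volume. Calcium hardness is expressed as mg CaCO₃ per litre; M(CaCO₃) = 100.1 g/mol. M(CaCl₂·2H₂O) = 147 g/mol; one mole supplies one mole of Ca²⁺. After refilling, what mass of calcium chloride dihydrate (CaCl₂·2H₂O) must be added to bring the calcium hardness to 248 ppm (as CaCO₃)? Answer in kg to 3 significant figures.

8.68 kg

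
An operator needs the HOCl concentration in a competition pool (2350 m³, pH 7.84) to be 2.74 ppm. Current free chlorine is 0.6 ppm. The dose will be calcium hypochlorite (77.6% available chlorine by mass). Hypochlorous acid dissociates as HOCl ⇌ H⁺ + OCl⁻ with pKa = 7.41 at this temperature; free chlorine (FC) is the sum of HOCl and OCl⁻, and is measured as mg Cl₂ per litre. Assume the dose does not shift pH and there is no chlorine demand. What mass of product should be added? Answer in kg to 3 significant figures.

28.8 kg

Volume: 2350 m³ = 2,350,000 L.
[OCl⁻]/[HOCl] = 10^(pH − pKa) = 10^(7.84 − 7.41) = 2.692; fraction as HOCl = 1/(1 + 2.692) = 0.2709.
Free chlorine required for 2.74 ppm HOCl: 2.74 / 0.2709 = 10.11 ppm.
FC to add: 10.11 − 0.6 = 9.515 mg/L as Cl₂.
Cl₂ equivalent: 9.515 mg/L × 2,350,000 L = 22,360 g.
Product at 77.6% available Cl: 22,360 / 0.776 = 28,810 g.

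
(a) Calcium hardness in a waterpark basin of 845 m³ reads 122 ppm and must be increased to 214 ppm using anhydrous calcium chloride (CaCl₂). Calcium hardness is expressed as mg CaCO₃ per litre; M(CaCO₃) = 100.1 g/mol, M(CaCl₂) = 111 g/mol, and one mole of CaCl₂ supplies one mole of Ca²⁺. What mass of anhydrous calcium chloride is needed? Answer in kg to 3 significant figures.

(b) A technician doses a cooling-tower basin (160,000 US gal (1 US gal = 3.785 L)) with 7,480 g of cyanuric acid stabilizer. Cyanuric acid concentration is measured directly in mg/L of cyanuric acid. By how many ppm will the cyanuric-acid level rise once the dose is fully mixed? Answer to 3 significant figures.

(a) 86.2 kg; (b) 12.4 ppm

(a) Volume: 845 m³ = 845,000 L.
(a) Hardness to add: (214 − 122) = 92 mg/L as CaCO₃ × 845,000 L = 77,740 g as CaCO₃.
(a) Moles of Ca²⁺ (1 mol Ca²⁺ ≡ 1 mol CaCO₃): 77,740 / 100.1 g/mol = 776.6 mol.
(a) Mass of CaCl₂: 776.6 × 111 = 86,210 g.

(b) Volume: 160,000 US gal × 3.785 L/gal = 605,600 L.
(b) Rise: 7,480 g / 605,600 L × 1000 = 12.35 mg/L.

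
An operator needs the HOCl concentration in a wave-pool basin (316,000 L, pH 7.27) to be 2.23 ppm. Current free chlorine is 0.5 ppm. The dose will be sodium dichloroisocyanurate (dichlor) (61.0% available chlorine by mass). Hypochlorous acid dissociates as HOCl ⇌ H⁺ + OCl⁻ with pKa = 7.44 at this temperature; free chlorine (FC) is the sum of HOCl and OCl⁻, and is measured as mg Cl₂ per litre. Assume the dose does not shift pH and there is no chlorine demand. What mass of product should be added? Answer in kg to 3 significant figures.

1.68 kg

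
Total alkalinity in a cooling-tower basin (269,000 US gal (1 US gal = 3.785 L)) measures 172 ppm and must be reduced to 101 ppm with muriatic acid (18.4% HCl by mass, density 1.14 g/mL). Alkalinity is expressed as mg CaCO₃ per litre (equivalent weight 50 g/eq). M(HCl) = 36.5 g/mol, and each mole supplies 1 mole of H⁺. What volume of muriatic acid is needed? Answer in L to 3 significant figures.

252 L

Volume: 269,000 US gal × 3.785 L/gal = 1,018,165 L.
Alkalinity to neutralize: (172 − 101) = 71 mg/L as CaCO₃ × 1,018,165 L = 72,290 g as CaCO₃.
Equivalents of H⁺ required: 72,290 ÷ 50 g/eq = 1446 eq = 1446 mol HCl.
Mass of HCl: 1446 × 36.5 = 52,770 g.
Mass of 18.4% solution: 52,770 / 0.184 = 286,800 g.
Volume: 286,800 g ÷ 1.14 g/mL = 251,600 mL.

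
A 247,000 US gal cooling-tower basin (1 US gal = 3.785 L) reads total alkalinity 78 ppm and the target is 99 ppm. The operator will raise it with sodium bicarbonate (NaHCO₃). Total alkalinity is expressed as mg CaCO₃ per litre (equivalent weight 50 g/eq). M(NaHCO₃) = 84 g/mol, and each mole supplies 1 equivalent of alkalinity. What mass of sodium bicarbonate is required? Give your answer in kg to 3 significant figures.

33.0 kg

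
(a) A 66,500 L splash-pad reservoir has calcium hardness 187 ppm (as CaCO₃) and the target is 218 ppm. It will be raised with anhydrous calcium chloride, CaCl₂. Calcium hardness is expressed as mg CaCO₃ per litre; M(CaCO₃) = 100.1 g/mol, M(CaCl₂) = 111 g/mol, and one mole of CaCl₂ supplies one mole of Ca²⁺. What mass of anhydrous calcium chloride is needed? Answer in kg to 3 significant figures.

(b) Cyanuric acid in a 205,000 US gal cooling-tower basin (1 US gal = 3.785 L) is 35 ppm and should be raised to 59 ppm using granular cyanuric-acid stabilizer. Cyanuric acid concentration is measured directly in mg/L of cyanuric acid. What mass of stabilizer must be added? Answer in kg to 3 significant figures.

(a) 2.29 kg; (b) 18.6 kg

(a) Hardness to add: (218 − 187) = 31 mg/L as CaCO₃ × 66,500 L = 2062 g as CaCO₃.
(a) Moles of Ca²⁺ (1 mol Ca²⁺ ≡ 1 mol CaCO₃): 2062 / 100.1 g/mol = 20.59 mol.
(a) Mass of CaCl₂: 20.59 × 111 = 2286 g.

(b) Volume: 205,000 US gal × 3.785 L/gal = 775,925 L.
(b) CYA to add: (59 − 35) = 24 mg/L × 775,925 L = 18,620 g cyanuric acid.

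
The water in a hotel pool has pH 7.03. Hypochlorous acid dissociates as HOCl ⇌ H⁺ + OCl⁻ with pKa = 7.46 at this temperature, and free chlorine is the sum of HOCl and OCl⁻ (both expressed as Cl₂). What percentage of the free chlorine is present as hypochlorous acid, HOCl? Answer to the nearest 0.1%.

72.9%

[OCl⁻]/[HOCl] = 10^(pH − pKa) = 10^(7.03 − 7.46) = 10^-0.43 = 0.3715.
Fraction as HOCl = 1 / (1 + 0.3715) = 0.7291.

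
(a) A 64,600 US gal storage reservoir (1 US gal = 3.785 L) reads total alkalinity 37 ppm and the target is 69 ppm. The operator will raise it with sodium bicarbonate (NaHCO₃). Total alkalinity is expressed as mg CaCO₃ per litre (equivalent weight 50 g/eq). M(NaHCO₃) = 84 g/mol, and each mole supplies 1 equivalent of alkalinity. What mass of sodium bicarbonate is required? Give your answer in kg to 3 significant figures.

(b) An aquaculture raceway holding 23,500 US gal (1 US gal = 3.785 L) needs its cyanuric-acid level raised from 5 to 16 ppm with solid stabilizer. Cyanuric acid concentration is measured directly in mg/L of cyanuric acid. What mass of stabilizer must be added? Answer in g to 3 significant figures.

(a) Volume: 64,600 US gal × 3.785 L/gal = 244,511 L.
(a) Alkalinity to add: (69 − 37) = 32 mg/L as CaCO₃ × 244,511 L = 7824 g as CaCO₃.
(a) Equivalents: 7824 g ÷ 50 g/eq = 156.5 eq.
(a) NaHCO₃ supplies 1 eq per mole → 156.5 mol.
(a) Mass: 156.5 mol × 84 g/mol = 13,140 g.

(b) Volume: 23,500 US gal × 3.785 L/gal = 88,948 L.
(b) CYA to add: (16 − 5) = 11 mg/L × 88,948 L = 978.4 g cyanuric acid.

(a) 13.1 kg; (b) 978 g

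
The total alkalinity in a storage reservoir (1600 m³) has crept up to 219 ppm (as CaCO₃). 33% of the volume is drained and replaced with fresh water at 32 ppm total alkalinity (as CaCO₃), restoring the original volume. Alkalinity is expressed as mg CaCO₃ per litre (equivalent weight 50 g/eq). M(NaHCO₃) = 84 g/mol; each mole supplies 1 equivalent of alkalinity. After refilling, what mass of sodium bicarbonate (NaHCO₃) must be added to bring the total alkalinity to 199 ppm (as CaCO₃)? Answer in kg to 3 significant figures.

112 kg

Volume: 1600 m³ = 1,600,000 L.
After draining 33% and refilling: 219 × 0.67 + 32 × 0.33 = 157.29 ppm.
Deficit to target: 199 − 157.29 = 41.71 mg/L.
As CaCO₃: 41.71 mg/L × 1,600,000 L = 66,740 g; ÷ 50 g/eq ÷ 1 = 1335 mol NaHCO₃.
Mass: 1335 × 84 = 112,100 g.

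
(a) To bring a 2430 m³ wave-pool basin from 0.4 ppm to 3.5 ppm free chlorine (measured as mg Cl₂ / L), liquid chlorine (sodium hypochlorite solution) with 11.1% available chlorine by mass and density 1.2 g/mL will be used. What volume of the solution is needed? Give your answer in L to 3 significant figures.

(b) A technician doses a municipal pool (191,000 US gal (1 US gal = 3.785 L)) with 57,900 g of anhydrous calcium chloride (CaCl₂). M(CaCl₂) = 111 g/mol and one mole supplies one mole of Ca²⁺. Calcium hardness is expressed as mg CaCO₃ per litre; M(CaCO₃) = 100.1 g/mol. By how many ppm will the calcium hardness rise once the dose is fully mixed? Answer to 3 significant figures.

(a) Volume: 2430 m³ = 2,430,000 L.
(a) Chlorine deficit: 3.5 − 0.4 = 3.1 ppm = 3.1 mg/L as Cl₂.
(a) Cl₂ equivalent needed: 3.1 mg/L × 2,430,000 L = 7,533,000 mg = 7533 g.
(a) Product at 11.1% available chlorine: 7533 / 0.111 = 67,860 g.
(a) Volume at density 1.2 g/mL: 67,860 g ÷ 1.2 g/mL = 56,550 mL.

(b) Volume: 191,000 US gal × 3.785 L/gal = 722,935 L.
(b) Moles of Ca²⁺: 57,900 g ÷ 111 g/mol = 521.6 mol.
(b) As CaCO₃: 521.6 mol × 100.1 g/mol = 52,210 g.
(b) Rise: 52,210 g / 722,935 L × 1000 = 72.23 mg/L.

(a) 56.6 L; (b) 72.2 ppm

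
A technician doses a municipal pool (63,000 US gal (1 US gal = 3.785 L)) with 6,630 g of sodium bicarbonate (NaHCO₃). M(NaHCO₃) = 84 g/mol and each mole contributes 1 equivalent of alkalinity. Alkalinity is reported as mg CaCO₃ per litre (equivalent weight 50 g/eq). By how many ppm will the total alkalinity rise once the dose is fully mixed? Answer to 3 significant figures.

16.5 ppm

Volume: 63,000 US gal × 3.785 L/gal = 238,455 L.
Moles of NaHCO₃: 6,630 g ÷ 84 g/mol = 78.93 mol → 78.93 eq of alkalinity.
As CaCO₃: 78.93 eq × 50 g/eq = 3946 g.
Rise: 3946 g / 238,455 L × 1000 = 16.55 mg/L.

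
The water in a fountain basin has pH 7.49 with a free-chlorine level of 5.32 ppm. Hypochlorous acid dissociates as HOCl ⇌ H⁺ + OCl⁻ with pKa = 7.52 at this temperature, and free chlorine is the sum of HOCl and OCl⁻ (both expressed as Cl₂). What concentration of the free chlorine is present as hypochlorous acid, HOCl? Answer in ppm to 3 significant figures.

2.75 ppm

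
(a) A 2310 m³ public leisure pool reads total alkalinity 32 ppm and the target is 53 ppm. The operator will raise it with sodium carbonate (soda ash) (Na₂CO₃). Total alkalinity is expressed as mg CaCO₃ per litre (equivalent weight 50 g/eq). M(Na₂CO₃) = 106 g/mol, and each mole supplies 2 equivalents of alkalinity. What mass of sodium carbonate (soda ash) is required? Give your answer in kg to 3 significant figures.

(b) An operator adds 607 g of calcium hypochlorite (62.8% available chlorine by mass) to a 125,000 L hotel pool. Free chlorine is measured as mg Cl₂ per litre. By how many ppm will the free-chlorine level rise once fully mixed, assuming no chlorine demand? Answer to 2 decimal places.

(a) 51.4 kg; (b) 3.05 ppm

(a) Volume: 2310 m³ = 2,310,000 L.
(a) Alkalinity to add: (53 − 32) = 21 mg/L as CaCO₃ × 2,310,000 L = 48,510 g as CaCO₃.
(a) Equivalents: 48,510 g ÷ 50 g/eq = 970.2 eq.
(a) Each mole of Na₂CO₃ supplies 2 eq, so 970.2 / 2 = 485.1 mol.
(a) Mass: 485.1 mol × 106 g/mol = 51,420 g.

(b) Available chlorine delivered: 607 g × 0.628 = 381.2 g as Cl₂.
(b) Concentration rise: 381.2 g / 125,000 L = 3.05 mg/L = 3.05 ppm.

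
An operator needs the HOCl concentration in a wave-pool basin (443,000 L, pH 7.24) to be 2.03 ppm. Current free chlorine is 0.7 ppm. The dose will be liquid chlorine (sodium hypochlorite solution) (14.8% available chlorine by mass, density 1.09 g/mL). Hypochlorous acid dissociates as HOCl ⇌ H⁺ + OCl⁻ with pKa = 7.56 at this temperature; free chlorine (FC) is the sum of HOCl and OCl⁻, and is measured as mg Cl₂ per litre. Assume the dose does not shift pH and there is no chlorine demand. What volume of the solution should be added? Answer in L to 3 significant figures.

[OCl⁻]/[HOCl] = 10^(pH − pKa) = 10^(7.24 − 7.56) = 0.4786; fraction as HOCl = 1/(1 + 0.4786) = 0.6763.
Free chlorine required for 2.03 ppm HOCl: 2.03 / 0.6763 = 3.002 ppm.
FC to add: 3.002 − 0.7 = 2.302 mg/L as Cl₂.
Cl₂ equivalent: 2.302 mg/L × 443,000 L = 1020 g.
Product at 14.8% available Cl: 1020 / 0.148 = 6889 g.
Volume: 6889 g ÷ 1.09 g/mL = 6320 mL.

6.32 L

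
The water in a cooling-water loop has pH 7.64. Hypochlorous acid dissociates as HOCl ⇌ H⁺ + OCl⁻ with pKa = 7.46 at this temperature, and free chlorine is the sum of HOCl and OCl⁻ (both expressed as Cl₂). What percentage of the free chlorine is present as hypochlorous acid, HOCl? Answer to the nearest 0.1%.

[OCl⁻]/[HOCl] = 10^(pH − pKa) = 10^(7.64 − 7.46) = 10^0.18 = 1.514.
Fraction as HOCl = 1 / (1 + 1.514) = 0.3978.

39.8%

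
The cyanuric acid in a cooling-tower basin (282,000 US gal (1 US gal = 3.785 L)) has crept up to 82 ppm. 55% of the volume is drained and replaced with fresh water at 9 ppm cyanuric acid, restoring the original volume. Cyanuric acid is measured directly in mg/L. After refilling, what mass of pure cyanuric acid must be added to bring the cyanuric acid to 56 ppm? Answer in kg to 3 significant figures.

15.1 kg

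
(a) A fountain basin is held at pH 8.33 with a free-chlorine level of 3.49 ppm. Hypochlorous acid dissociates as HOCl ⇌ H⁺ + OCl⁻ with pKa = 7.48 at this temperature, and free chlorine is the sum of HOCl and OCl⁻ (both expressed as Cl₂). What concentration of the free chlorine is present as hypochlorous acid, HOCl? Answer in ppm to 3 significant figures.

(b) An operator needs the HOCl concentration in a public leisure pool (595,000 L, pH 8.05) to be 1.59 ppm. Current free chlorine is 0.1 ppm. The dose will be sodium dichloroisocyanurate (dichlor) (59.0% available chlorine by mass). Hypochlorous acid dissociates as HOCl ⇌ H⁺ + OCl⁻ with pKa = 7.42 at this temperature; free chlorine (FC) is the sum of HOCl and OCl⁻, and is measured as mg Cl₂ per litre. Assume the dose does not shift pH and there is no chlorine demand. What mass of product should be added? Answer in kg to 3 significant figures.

(a) 0.432 ppm; (b) 8.34 kg

(a) [OCl⁻]/[HOCl] = 10^(pH − pKa) = 10^(8.33 − 7.48) = 10^0.85 = 7.079.
(a) Fraction as HOCl = 1 / (1 + 7.079) = 0.1238.
(a) HOCl = 0.1238 × 3.49 ppm = 0.432 ppm.

(b) [OCl⁻]/[HOCl] = 10^(pH − pKa) = 10^(8.05 − 7.42) = 4.266; fraction as HOCl = 1/(1 + 4.266) = 0.1899.
(b) Free chlorine required for 1.59 ppm HOCl: 1.59 / 0.1899 = 8.373 ppm.
(b) FC to add: 8.373 − 0.1 = 8.273 mg/L as Cl₂.
(b) Cl₂ equivalent: 8.273 mg/L × 595,000 L = 4922 g.
(b) Product at 59.0% available Cl: 4922 / 0.59 = 8343 g.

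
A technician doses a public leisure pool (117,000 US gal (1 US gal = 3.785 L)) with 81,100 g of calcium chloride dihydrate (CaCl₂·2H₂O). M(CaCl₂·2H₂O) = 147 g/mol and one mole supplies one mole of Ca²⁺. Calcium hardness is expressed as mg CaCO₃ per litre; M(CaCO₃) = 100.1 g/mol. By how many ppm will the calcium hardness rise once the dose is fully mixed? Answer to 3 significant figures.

Volume: 117,000 US gal × 3.785 L/gal = 442,845 L.
Moles of Ca²⁺: 81,100 g ÷ 147 g/mol = 551.7 mol.
As CaCO₃: 551.7 mol × 100.1 g/mol = 55,230 g.
Rise: 55,230 g / 442,845 L × 1000 = 124.7 mg/L.

125 ppm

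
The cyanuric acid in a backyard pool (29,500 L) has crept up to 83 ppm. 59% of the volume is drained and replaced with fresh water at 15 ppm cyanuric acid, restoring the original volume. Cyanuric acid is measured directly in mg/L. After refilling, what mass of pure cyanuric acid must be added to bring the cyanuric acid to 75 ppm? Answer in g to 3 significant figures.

948 g

After draining 59% and refilling: 83 × 0.41 + 15 × 0.59 = 42.88 ppm.
Deficit to target: 75 − 42.88 = 32.12 mg/L.
Mass: 32.12 mg/L × 29,500 L = 947.5 g cyanuric acid.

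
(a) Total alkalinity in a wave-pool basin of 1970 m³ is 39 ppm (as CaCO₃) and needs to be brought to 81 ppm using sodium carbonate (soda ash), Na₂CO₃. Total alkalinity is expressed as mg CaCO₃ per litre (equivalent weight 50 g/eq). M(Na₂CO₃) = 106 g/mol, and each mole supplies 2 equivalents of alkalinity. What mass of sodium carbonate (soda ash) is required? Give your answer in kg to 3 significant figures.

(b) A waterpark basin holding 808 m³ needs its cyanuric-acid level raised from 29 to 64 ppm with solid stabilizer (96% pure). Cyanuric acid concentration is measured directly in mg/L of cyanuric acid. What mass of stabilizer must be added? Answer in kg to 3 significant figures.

(a) 87.7 kg; (b) 29.5 kg

(a) Volume: 1970 m³ = 1,970,000 L.
(a) Alkalinity to add: (81 − 39) = 42 mg/L as CaCO₃ × 1,970,000 L = 82,740 g as CaCO₃.
(a) Equivalents: 82,740 g ÷ 50 g/eq = 1655 eq.
(a) Each mole of Na₂CO₃ supplies 2 eq, so 1655 / 2 = 827.4 mol.
(a) Mass: 827.4 mol × 106 g/mol = 87,700 g.

(b) Volume: 808 m³ = 808,000 L.
(b) CYA to add: (64 − 29) = 35 mg/L × 808,000 L = 28,280 g cyanuric acid.
(b) At 96% purity: 28,280 / 0.96 = 29,460 g product.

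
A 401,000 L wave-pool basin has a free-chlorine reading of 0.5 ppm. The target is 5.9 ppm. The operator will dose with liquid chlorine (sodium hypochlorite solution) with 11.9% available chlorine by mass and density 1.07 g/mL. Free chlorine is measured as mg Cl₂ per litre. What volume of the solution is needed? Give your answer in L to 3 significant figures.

17.0 L

Chlorine deficit: 5.9 − 0.5 = 5.4 ppm = 5.4 mg/L as Cl₂.
Cl₂ equivalent needed: 5.4 mg/L × 401,000 L = 2,165,000 mg = 2165 g.
Product at 11.9% available chlorine: 2165 / 0.119 = 18,200 g.
Volume at density 1.07 g/mL: 18,200 g ÷ 1.07 g/mL = 17,010 mL.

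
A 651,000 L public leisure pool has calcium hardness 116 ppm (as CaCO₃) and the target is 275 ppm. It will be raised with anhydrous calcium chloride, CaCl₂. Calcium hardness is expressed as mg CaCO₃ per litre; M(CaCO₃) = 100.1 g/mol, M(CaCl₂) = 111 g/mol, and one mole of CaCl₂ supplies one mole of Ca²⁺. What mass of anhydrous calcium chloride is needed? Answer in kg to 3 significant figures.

Hardness to add: (275 − 116) = 159 mg/L as CaCO₃ × 651,000 L = 103,500 g as CaCO₃.
Moles of Ca²⁺ (1 mol Ca²⁺ ≡ 1 mol CaCO₃): 103,500 / 100.1 g/mol = 1034 mol.
Mass of CaCl₂: 1034 × 111 = 114,800 g.

115 kg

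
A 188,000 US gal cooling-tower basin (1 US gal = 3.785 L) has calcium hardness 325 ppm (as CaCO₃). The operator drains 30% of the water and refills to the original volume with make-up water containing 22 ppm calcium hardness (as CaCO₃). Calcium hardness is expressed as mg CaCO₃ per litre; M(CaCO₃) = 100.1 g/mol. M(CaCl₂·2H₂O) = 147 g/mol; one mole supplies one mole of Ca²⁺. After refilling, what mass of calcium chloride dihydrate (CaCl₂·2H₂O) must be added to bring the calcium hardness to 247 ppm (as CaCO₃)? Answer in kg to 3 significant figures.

13.5 kg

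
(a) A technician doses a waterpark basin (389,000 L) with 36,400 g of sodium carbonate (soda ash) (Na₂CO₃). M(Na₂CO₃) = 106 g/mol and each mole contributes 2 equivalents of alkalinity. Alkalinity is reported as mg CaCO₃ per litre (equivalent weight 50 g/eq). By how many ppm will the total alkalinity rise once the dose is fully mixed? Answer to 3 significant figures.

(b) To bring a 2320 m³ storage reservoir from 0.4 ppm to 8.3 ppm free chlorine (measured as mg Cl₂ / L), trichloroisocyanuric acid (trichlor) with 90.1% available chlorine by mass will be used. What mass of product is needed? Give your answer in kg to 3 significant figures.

(a) Moles of Na₂CO₃: 36,400 g ÷ 106 g/mol = 343.4 mol → 686.8 eq of alkalinity.
(a) As CaCO₃: 686.8 eq × 50 g/eq = 34,340 g.
(a) Rise: 34,340 g / 389,000 L × 1000 = 88.28 mg/L.

(b) Volume: 2320 m³ = 2,320,000 L.
(b) Chlorine deficit: 8.3 − 0.4 = 7.9 ppm = 7.9 mg/L as Cl₂.
(b) Cl₂ equivalent needed: 7.9 mg/L × 2,320,000 L = 18,330,000 mg = 18,330 g.
(b) Product at 90.1% available chlorine: 18,330 / 0.901 = 20,340 g.

(a) 88.3 ppm; (b) 20.3 kg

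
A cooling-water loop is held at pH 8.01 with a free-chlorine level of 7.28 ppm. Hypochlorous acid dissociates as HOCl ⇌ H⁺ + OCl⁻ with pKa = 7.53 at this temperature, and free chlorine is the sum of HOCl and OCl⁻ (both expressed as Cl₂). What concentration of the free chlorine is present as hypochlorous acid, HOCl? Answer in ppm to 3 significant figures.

[OCl⁻]/[HOCl] = 10^(pH − pKa) = 10^(8.01 − 7.53) = 10^0.48 = 3.02.
Fraction as HOCl = 1 / (1 + 3.02) = 0.2488.
HOCl = 0.2488 × 7.28 ppm = 1.811 ppm.

1.81 ppm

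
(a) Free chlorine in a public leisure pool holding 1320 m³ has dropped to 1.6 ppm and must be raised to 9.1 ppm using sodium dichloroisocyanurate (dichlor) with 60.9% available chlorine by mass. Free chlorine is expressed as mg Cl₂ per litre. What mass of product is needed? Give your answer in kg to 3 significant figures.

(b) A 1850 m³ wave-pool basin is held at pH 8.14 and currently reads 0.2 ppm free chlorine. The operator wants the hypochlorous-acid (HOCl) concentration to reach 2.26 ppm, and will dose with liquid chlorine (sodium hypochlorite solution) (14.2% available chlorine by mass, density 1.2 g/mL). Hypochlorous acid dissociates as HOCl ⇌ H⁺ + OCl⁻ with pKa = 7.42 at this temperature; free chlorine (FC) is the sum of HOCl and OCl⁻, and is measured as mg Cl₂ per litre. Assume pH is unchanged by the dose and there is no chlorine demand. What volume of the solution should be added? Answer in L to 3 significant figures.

(a) 16.3 kg; (b) 151 L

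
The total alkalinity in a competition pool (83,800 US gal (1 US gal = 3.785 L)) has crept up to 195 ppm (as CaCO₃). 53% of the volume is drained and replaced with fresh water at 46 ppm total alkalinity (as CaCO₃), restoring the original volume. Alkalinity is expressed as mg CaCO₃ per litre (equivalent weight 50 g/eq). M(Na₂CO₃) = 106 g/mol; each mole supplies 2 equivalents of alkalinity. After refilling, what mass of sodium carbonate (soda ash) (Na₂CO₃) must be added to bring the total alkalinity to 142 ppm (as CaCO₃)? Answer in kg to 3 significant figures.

Volume: 83,800 US gal × 3.785 L/gal = 317,183 L.
After draining 53% and refilling: 195 × 0.47 + 46 × 0.53 = 116.03 ppm.
Deficit to target: 142 − 116.03 = 25.97 mg/L.
As CaCO₃: 25.97 mg/L × 317,183 L = 8237 g; ÷ 50 g/eq ÷ 2 = 82.37 mol Na₂CO₃.
Mass: 82.37 × 106 = 8731 g.

8.73 kg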